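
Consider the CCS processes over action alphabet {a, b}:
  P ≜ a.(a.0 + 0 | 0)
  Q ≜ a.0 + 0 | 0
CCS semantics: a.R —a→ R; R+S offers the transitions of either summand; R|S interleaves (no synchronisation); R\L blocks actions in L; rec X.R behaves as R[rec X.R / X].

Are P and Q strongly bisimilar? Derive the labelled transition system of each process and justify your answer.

not bisimilar

LTS(P): 3 reachable states
  p0 = a.(a.0 + 0 | 0) :: --a--▸ p1
  p1 = a.0 + 0 | 0 :: --a--▸ p2
  p2 = 0 :: stopped
LTS(Q): 2 reachable states
  q0 = a.0 + 0 | 0 :: --a--▸ q1
  q1 = 0 :: stopped
Bisimilarity quotient blocks:
  B0 = {p0}
  B1 = {p1, q0}
  B2 = {p2, q1}
p0 ∈ B0, q0 ∈ B1 → different blocks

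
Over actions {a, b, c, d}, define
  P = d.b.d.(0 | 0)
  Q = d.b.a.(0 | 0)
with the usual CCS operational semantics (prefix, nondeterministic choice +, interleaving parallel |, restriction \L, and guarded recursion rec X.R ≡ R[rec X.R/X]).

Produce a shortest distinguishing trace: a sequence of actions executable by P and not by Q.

dbd

LTS(P): 4 reachable states
  m0 = d.b.d.(0 | 0) has moves —d→ m1
  m1 = b.d.(0 | 0) has moves —b→ m2
  m2 = d.(0 | 0) has moves —d→ m3
  m3 = 0 | 0 has moves (no moves)
LTS(Q): 4 reachable states
  n0 = d.b.a.(0 | 0) has moves —d→ n1
  n1 = b.a.(0 | 0) has moves —b→ n2
  n2 = a.(0 | 0) has moves —a→ n3
  n3 = 0 | 0 has moves (no moves)
Run σ = ⟨dbd⟩ on P: start {m0}
  [1] d ⇒ {m1}
  [2] b ⇒ {m2}
  [3] d ⇒ {m3}
  — P admits the full trace.
Run σ = ⟨dbd⟩ on Q: start {n0}
  [1] d ⇒ {n1}
  [2] b ⇒ {n2}
  [3] d ⇒ ∅ (Q stuck)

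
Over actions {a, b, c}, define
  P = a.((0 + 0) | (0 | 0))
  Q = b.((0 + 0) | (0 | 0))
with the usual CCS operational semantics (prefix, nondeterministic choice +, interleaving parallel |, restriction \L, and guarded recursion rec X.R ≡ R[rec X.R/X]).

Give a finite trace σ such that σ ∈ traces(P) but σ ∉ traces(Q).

a

Reachable graph of P (2 states):
  s0 = a.((0 + 0) | (0 | 0)) | ··a··> s1
  s1 = (0 + 0) | (0 | 0) | ∅
Reachable graph of Q (2 states):
  t0 = b.((0 + 0) | (0 | 0)) | ··b··> t1
  t1 = (0 + 0) | (0 | 0) | ∅
Executing a from P (initial set {s0}):
  step 1 (a): {s1}
  P completes σ.
Executing a from Q (initial set {t0}):
  step 1 (a): ∅ (Q stuck)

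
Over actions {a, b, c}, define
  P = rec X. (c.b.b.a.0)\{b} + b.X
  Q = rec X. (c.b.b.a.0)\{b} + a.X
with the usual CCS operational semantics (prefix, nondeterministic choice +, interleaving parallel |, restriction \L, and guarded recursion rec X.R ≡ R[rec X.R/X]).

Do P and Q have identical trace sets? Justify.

trace-distinct — witness ⟨b⟩

Reachable graph of P (2 states):
  m0 = rec X. (c.b.b.a.0)\{b} + b.X | ··b··> m0, ··c··> m1
  m1 = (b.b.a.0)\{b} | ∅
Reachable graph of Q (2 states):
  n0 = rec X. (c.b.b.a.0)\{b} + a.X | ··a··> n0, ··c··> n1
  n1 = (b.b.a.0)\{b} | ∅
Run σ = ⟨b⟩ on P: start {m0}
  step 1 (b): {m0}
  ✓ P
Run σ = ⟨b⟩ on Q: start {n0}
  step 1 (b): no successor for Q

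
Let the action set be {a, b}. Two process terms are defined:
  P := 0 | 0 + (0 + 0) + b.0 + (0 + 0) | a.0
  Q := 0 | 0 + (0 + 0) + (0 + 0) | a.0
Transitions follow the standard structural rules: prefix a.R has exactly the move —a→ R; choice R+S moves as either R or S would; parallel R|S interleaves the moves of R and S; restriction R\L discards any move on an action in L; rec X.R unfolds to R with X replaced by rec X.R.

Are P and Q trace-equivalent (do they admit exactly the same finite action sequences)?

LTS(P): 3 reachable states
  p0 = 0 | 0 + (0 + 0) + b.0 + (0 + 0) | a.0 → --a--▸ p1, --b--▸ p2
  p1 = (0 + 0) | 0 → ·
  p2 = 0 → ·
LTS(Q): 2 reachable states
  q0 = 0 | 0 + (0 + 0) + (0 + 0) | a.0 → --a--▸ q1
  q1 = (0 + 0) | 0 → ·
Executing b from P (initial set {p0}):
  step 1 (b): {p2}
  — P admits the full trace.
Executing b from Q (initial set {q0}):
  step 1 (b): ∅ (Q stuck)

trace-distinct — witness ⟨b⟩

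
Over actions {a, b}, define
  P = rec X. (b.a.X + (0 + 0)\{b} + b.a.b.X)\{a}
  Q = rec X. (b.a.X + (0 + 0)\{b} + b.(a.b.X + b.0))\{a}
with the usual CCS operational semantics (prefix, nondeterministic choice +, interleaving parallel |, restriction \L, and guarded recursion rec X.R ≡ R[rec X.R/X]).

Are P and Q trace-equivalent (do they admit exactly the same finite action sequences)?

NO — witness ⟨bb⟩

Reachable graph of P (3 states):
  u0 = rec X. (b.a.X + (0 + 0)\{b} + b.a.b.X)\{a} ⊢ ··b··> u1, ··b··> u2
  u1 = (a.(rec X. (b.a.X + (0 + 0)\{b} + b.a.b.X)\{a}))\{a} ⊢ deadlocked
  u2 = (a.b.(rec X. (b.a.X + (0 + 0)\{b} + b.a.b.X)\{a}))\{a} ⊢ deadlocked
Reachable graph of Q (4 states):
  v0 = rec X. (b.a.X + (0 + 0)\{b} + b.(a.b.X + b.0))\{a} ⊢ ··b··> v1, ··b··> v2
  v1 = (a.(rec X. (b.a.X + (0 + 0)\{b} + b.(a.b.X + b.0))\{a}))\{a} ⊢ deadlocked
  v2 = (a.b.(rec X. (b.a.X + (0 + 0)\{b} + b.(a.b.X + b.0))\{a}) + b.0)\{a} ⊢ ··b··> v3
  v3 = 0\{a} ⊢ deadlocked
Run σ = ⟨bb⟩ on Q: start {v0}
  step 1 (b): {v1, v2}
  step 2 (b): {v3}
  ✓ Q
Run σ = ⟨bb⟩ on P: start {u0}
  step 1 (b): {u1, u2}
  step 2 (b): no successor for P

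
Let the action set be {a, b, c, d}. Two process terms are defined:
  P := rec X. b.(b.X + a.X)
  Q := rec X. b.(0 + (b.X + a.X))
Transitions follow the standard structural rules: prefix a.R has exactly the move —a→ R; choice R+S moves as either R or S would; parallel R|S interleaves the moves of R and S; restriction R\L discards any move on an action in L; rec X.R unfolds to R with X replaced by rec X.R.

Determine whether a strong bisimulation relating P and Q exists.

P's transition system — 2 states:
  m0 = rec X. b.(b.X + a.X) has moves ··b··> m1
  m1 = b.(rec X. b.(b.X + a.X)) + a.(rec X. b.(b.X + a.X)) has moves ··a··> m0, ··b··> m0
Q's transition system — 2 states:
  n0 = rec X. b.(0 + (b.X + a.X)) has moves ··b··> n1
  n1 = 0 + (b.(rec X. b.(0 + (b.X + a.X))) + a.(rec X. b.(0 + (b.X + a.X)))) has moves ··a··> n0, ··b··> n0
Bisimilarity quotient blocks:
  B0 = {m0, n0}
  B1 = {m1, n1}
m0 ∈ B0, n0 ∈ B0 → same block

YES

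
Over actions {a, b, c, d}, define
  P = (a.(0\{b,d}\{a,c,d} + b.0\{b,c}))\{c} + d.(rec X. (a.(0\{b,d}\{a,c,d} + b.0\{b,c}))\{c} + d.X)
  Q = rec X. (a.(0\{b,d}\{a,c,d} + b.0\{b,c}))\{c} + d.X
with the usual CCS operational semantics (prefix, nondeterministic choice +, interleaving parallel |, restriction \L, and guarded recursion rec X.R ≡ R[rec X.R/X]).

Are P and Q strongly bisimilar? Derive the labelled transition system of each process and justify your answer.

Reachable graph of P (4 states):
  p0 = (a.(0\{b,d}\{a,c,d} + b.0\{b,c}))\{c} + d.(rec X. (a.(0\{b,d}\{a,c,d} + b.0\{b,c}))\{c} + d.X) ⊢ =a=> p1, =d=> p2
  p1 = (0\{b,d}\{a,c,d} + b.0\{b,c})\{c} ⊢ =b=> p3
  p2 = rec X. (a.(0\{b,d}\{a,c,d} + b.0\{b,c}))\{c} + d.X ⊢ =a=> p1, =d=> p2
  p3 = 0\{b,c}\{c} ⊢ stopped
Reachable graph of Q (3 states):
  q0 = rec X. (a.(0\{b,d}\{a,c,d} + b.0\{b,c}))\{c} + d.X ⊢ =a=> q1, =d=> q0
  q1 = (0\{b,d}\{a,c,d} + b.0\{b,c})\{c} ⊢ =b=> q2
  q2 = 0\{b,c}\{c} ⊢ stopped
Bisimilarity quotient blocks:
  B0 = {p0, p2, q0}
  B1 = {p1, q1}
  B2 = {p3, q2}
p0 ∈ B0, q0 ∈ B0 → same block

bisimilar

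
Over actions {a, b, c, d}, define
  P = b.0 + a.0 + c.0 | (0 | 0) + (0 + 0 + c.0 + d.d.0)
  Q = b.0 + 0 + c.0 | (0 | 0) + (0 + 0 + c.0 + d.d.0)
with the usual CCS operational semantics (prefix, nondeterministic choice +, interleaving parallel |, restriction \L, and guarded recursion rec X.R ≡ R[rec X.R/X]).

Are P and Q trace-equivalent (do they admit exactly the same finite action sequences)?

trace-distinct — witness ⟨a⟩

P's transition system — 4 states:
  s0 = b.0 + a.0 + c.0 | (0 | 0) + (0 + 0 + c.0 + d.d.0) has moves --a--▸ s1, --b--▸ s1, --c--▸ s1, --c--▸ s2, --d--▸ s3
  s1 = 0 has moves ·
  s2 = 0 | (0 | 0) has moves ·
  s3 = d.0 has moves --d--▸ s1
Q's transition system — 4 states:
  t0 = b.0 + 0 + c.0 | (0 | 0) + (0 + 0 + c.0 + d.d.0) has moves --b--▸ t1, --c--▸ t1, --c--▸ t2, --d--▸ t3
  t1 = 0 has moves ·
  t2 = 0 | (0 | 0) has moves ·
  t3 = d.0 has moves --d--▸ t1
Trace ⟨a⟩ through P, begin at {s0}:
  [1] a ⇒ {s1}
  P completes σ.
Trace ⟨a⟩ through Q, begin at {t0}:
  [1] a ⇒ ∅  — Q cannot continue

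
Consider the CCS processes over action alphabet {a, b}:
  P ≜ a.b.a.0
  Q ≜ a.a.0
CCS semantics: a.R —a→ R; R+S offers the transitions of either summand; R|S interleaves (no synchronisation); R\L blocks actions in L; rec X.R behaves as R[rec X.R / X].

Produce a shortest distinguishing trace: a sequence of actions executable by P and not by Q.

Reachable graph of P (4 states):
  m0 = a.b.a.0 ⊢ =a=> m1
  m1 = b.a.0 ⊢ =b=> m2
  m2 = a.0 ⊢ =a=> m3
  m3 = 0 ⊢ ∅
Reachable graph of Q (3 states):
  n0 = a.a.0 ⊢ =a=> n1
  n1 = a.0 ⊢ =a=> n2
  n2 = 0 ⊢ ∅
Run σ = ⟨ab⟩ on P: start {m0}
  after a @ step 1: {m1}
  after b @ step 2: {m2}
  P completes σ.
Run σ = ⟨ab⟩ on Q: start {n0}
  after a @ step 1: {n1}
  after b @ step 2: ∅ (Q stuck)

ab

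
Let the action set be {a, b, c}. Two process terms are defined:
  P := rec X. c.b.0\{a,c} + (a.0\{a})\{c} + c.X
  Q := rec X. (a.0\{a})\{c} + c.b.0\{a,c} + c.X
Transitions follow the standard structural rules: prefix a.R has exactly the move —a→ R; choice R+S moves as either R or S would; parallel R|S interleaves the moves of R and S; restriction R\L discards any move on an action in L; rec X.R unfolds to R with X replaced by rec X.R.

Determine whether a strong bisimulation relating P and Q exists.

Reachable graph of P (4 states):
  p0 = rec X. c.b.0\{a,c} + (a.0\{a})\{c} + c.X has moves ··a··> p1, ··c··> p0, ··c··> p2
  p1 = 0\{a}\{c} has moves stopped
  p2 = b.0\{a,c} has moves ··b··> p3
  p3 = 0\{a,c} has moves stopped
Reachable graph of Q (4 states):
  q0 = rec X. (a.0\{a})\{c} + c.b.0\{a,c} + c.X has moves ··a··> q1, ··c··> q0, ··c··> q2
  q1 = 0\{a}\{c} has moves stopped
  q2 = b.0\{a,c} has moves ··b··> q3
  q3 = 0\{a,c} has moves stopped
Bisimilarity quotient blocks:
  B0 = {p0, q0}
  B1 = {p2, q2}
  B2 = {p1, p3, q1, q3}
p0 ∈ B0, q0 ∈ B0 → same block

YES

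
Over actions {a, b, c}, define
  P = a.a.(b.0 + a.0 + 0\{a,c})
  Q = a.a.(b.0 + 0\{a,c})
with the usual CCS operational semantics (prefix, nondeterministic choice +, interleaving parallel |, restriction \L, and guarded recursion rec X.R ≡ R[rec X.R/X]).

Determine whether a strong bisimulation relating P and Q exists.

P ≁ Q

Reachable graph of P (4 states):
  u0 = a.a.(b.0 + a.0 + 0\{a,c}) | -a-> u1
  u1 = a.(b.0 + a.0 + 0\{a,c}) | -a-> u2
  u2 = b.0 + a.0 + 0\{a,c} | -a-> u3, -b-> u3
  u3 = 0 | deadlocked
Reachable graph of Q (4 states):
  v0 = a.a.(b.0 + 0\{a,c}) | -a-> v1
  v1 = a.(b.0 + 0\{a,c}) | -a-> v2
  v2 = b.0 + 0\{a,c} | -b-> v3
  v3 = 0 | deadlocked
Partition-refinement fixed point:
  B0 = {u0}
  B1 = {u1}
  B2 = {u2}
  B3 = {u3, v3}
  B4 = {v0}
  B5 = {v1}
  B6 = {v2}
u0 ∈ B0, v0 ∈ B4 → different blocks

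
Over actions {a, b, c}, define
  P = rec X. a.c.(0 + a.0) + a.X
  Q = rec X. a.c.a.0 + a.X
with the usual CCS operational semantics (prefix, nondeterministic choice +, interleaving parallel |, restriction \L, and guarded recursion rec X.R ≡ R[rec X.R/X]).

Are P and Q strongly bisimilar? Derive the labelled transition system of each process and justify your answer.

LTS(P): 4 reachable states
  u0 = rec X. a.c.(0 + a.0) + a.X :: -a-> u0, -a-> u1
  u1 = c.(0 + a.0) :: -c-> u2
  u2 = 0 + a.0 :: -a-> u3
  u3 = 0 :: ∅
LTS(Q): 4 reachable states
  v0 = rec X. a.c.a.0 + a.X :: -a-> v0, -a-> v1
  v1 = c.a.0 :: -c-> v2
  v2 = a.0 :: -a-> v3
  v3 = 0 :: ∅
Partition-refinement fixed point:
  B0 = {u0, v0}
  B1 = {u1, v1}
  B2 = {u2, v2}
  B3 = {u3, v3}
u0 ∈ B0, v0 ∈ B0 → same block

YES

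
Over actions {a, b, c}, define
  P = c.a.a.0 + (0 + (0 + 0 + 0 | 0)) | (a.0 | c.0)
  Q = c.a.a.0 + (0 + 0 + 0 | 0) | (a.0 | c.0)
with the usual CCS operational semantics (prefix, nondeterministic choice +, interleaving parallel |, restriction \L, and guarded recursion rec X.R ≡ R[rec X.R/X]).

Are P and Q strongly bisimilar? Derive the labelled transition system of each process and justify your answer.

LTS(P): 7 reachable states
  s0 = c.a.a.0 + (0 + (0 + 0 + 0 | 0)) | (a.0 | c.0) ⊢ --a--▸ s1, --c--▸ s2, --c--▸ s3
  s1 = (0 + (0 + 0 + 0 | 0)) | (0 | c.0) ⊢ --c--▸ s4
  s2 = (0 + (0 + 0 + 0 | 0)) | (a.0 | 0) ⊢ --a--▸ s4
  s3 = a.a.0 ⊢ --a--▸ s5
  s4 = (0 + (0 + 0 + 0 | 0)) | (0 | 0) ⊢ deadlocked
  s5 = a.0 ⊢ --a--▸ s6
  s6 = 0 ⊢ deadlocked
LTS(Q): 7 reachable states
  t0 = c.a.a.0 + (0 + 0 + 0 | 0) | (a.0 | c.0) ⊢ --a--▸ t1, --c--▸ t2, --c--▸ t3
  t1 = (0 + 0 + 0 | 0) | (0 | c.0) ⊢ --c--▸ t4
  t2 = (0 + 0 + 0 | 0) | (a.0 | 0) ⊢ --a--▸ t4
  t3 = a.a.0 ⊢ --a--▸ t5
  t4 = (0 + 0 + 0 | 0) | (0 | 0) ⊢ deadlocked
  t5 = a.0 ⊢ --a--▸ t6
  t6 = 0 ⊢ deadlocked
Bisimilarity quotient blocks:
  B0 = {s0, t0}
  B1 = {s1, t1}
  B2 = {s4, s6, t4, t6}
  B3 = {s3, t3}
  B4 = {s2, s5, t2, t5}
s0 ∈ B0, t0 ∈ B0 → same block

YES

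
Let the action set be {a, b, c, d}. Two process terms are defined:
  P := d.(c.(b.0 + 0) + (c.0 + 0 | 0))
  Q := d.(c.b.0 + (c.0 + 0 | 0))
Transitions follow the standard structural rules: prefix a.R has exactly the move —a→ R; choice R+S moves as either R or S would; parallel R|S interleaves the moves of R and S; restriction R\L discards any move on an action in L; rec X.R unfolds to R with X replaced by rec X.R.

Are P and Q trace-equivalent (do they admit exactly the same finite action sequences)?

traces(P) = traces(Q)

Reachable graph of P (4 states):
  u0 = d.(c.(b.0 + 0) + (c.0 + 0 | 0)) has moves -d-> u1
  u1 = c.(b.0 + 0) + (c.0 + 0 | 0) has moves -c-> u2, -c-> u3
  u2 = 0 has moves (no moves)
  u3 = b.0 + 0 has moves -b-> u2
Reachable graph of Q (4 states):
  v0 = d.(c.b.0 + (c.0 + 0 | 0)) has moves -d-> v1
  v1 = c.b.0 + (c.0 + 0 | 0) has moves -c-> v2, -c-> v3
  v2 = 0 has moves (no moves)
  v3 = b.0 has moves -b-> v2
Coarsest stable partition (strong bisimilarity classes):
  B0 = {u0, v0}
  B1 = {u1, v1}
  B2 = {u3, v3}
  B3 = {u2, v2}
u0 ∈ B0, v0 ∈ B0 → same block
Bisimilar ⇒ trace-equivalent.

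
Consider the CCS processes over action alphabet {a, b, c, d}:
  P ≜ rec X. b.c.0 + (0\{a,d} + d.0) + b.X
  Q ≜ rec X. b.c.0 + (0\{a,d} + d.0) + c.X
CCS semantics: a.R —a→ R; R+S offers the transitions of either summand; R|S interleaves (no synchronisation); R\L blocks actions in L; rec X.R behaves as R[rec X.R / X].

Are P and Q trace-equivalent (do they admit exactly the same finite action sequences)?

traces(P) ≠ traces(Q) — witness ⟨bb⟩

LTS(P): 3 reachable states
  p0 = rec X. b.c.0 + (0\{a,d} + d.0) + b.X → ··b··> p0, ··b··> p1, ··d··> p2
  p1 = c.0 → ··c··> p2
  p2 = 0 → ·
LTS(Q): 3 reachable states
  q0 = rec X. b.c.0 + (0\{a,d} + d.0) + c.X → ··b··> q1, ··c··> q0, ··d··> q2
  q1 = c.0 → ··c··> q2
  q2 = 0 → ·
Executing bb from P (initial set {p0}):
  after b @ step 1: {p0, p1}
  after b @ step 2: {p0, p1}
  — P admits the full trace.
Executing bb from Q (initial set {q0}):
  after b @ step 1: {q1}
  after b @ step 2: no successor for Q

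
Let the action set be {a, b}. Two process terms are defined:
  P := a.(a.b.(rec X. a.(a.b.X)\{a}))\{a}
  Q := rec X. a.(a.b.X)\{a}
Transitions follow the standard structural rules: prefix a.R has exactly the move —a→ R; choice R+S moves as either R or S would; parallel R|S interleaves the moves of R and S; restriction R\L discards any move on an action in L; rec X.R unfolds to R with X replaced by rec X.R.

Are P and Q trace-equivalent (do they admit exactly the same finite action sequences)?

P's transition system — 2 states:
  m0 = a.(a.b.(rec X. a.(a.b.X)\{a}))\{a} | -a-> m1
  m1 = (a.b.(rec X. a.(a.b.X)\{a}))\{a} | (no moves)
Q's transition system — 2 states:
  n0 = rec X. a.(a.b.X)\{a} | -a-> n1
  n1 = (a.b.(rec X. a.(a.b.X)\{a}))\{a} | (no moves)
Partition-refinement fixed point:
  B0 = {m0, n0}
  B1 = {m1, n1}
m0 ∈ B0, n0 ∈ B0 → same block
Bisimilar ⇒ trace-equivalent.

trace-equivalent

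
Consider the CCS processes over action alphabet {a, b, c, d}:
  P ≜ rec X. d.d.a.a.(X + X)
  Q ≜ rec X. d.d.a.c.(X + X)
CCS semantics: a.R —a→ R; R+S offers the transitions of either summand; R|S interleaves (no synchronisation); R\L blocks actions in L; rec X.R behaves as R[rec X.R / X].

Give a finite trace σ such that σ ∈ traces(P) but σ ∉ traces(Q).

LTS(P): 5 reachable states
  p0 = rec X. d.d.a.a.(X + X) → —d→ p1
  p1 = d.a.a.((rec X. d.d.a.a.(X + X)) + (rec X. d.d.a.a.(X + X))) → —d→ p2
  p2 = a.a.((rec X. d.d.a.a.(X + X)) + (rec X. d.d.a.a.(X + X))) → —a→ p3
  p3 = a.((rec X. d.d.a.a.(X + X)) + (rec X. d.d.a.a.(X + X))) → —a→ p4
  p4 = (rec X. d.d.a.a.(X + X)) + (rec X. d.d.a.a.(X + X)) → —d→ p1
LTS(Q): 5 reachable states
  q0 = rec X. d.d.a.c.(X + X) → —d→ q1
  q1 = d.a.c.((rec X. d.d.a.c.(X + X)) + (rec X. d.d.a.c.(X + X))) → —d→ q2
  q2 = a.c.((rec X. d.d.a.c.(X + X)) + (rec X. d.d.a.c.(X + X))) → —a→ q3
  q3 = c.((rec X. d.d.a.c.(X + X)) + (rec X. d.d.a.c.(X + X))) → —c→ q4
  q4 = (rec X. d.d.a.c.(X + X)) + (rec X. d.d.a.c.(X + X)) → —d→ q1
Trace ⟨ddaa⟩ through P, begin at {p0}:
  after d @ step 1: {p1}
  after d @ step 2: {p2}
  after a @ step 3: {p3}
  after a @ step 4: {p4}
  P completes σ.
Trace ⟨ddaa⟩ through Q, begin at {q0}:
  after d @ step 1: {q1}
  after d @ step 2: {q2}
  after a @ step 3: {q3}
  after a @ step 4: ∅  — Q cannot continue

ddaa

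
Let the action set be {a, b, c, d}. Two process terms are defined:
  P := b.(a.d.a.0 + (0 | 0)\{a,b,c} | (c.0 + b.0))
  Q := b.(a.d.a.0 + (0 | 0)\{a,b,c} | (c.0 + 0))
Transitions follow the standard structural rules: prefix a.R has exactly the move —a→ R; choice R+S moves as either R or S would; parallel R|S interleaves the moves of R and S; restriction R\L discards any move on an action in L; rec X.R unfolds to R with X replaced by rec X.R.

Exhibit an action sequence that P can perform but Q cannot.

bb

P's transition system — 6 states:
  u0 = b.(a.d.a.0 + (0 | 0)\{a,b,c} | (c.0 + b.0)) has moves -b-> u1
  u1 = a.d.a.0 + (0 | 0)\{a,b,c} | (c.0 + b.0) has moves -a-> u2, -b-> u3, -c-> u3
  u2 = d.a.0 has moves -d-> u4
  u3 = (0 | 0)\{a,b,c} | 0 has moves ∅
  u4 = a.0 has moves -a-> u5
  u5 = 0 has moves ∅
Q's transition system — 6 states:
  v0 = b.(a.d.a.0 + (0 | 0)\{a,b,c} | (c.0 + 0)) has moves -b-> v1
  v1 = a.d.a.0 + (0 | 0)\{a,b,c} | (c.0 + 0) has moves -a-> v2, -c-> v3
  v2 = d.a.0 has moves -d-> v4
  v3 = (0 | 0)\{a,b,c} | 0 has moves ∅
  v4 = a.0 has moves -a-> v5
  v5 = 0 has moves ∅
Executing bb from P (initial set {u0}):
  [1] b ⇒ {u1}
  [2] b ⇒ {u3}
  — P admits the full trace.
Executing bb from Q (initial set {v0}):
  [1] b ⇒ {v1}
  [2] b ⇒ ∅ (Q stuck)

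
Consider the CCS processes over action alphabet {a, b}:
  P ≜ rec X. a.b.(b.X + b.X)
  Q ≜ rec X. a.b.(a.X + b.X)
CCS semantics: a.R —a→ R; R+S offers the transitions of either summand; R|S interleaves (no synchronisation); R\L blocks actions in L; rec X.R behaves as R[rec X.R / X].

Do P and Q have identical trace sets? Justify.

NO — witness ⟨aba⟩

P's transition system — 3 states:
  m0 = rec X. a.b.(b.X + b.X) has moves —a→ m1
  m1 = b.(b.(rec X. a.b.(b.X + b.X)) + b.(rec X. a.b.(b.X + b.X))) has moves —b→ m2
  m2 = b.(rec X. a.b.(b.X + b.X)) + b.(rec X. a.b.(b.X + b.X)) has moves —b→ m0
Q's transition system — 3 states:
  n0 = rec X. a.b.(a.X + b.X) has moves —a→ n1
  n1 = b.(a.(rec X. a.b.(a.X + b.X)) + b.(rec X. a.b.(a.X + b.X))) has moves —b→ n2
  n2 = a.(rec X. a.b.(a.X + b.X)) + b.(rec X. a.b.(a.X + b.X)) has moves —a→ n0, —b→ n0
Run σ = ⟨aba⟩ on Q: start {n0}
  step 1 (a): {n1}
  step 2 (b): {n2}
  step 3 (a): {n0}
  ✓ Q
Run σ = ⟨aba⟩ on P: start {m0}
  step 1 (a): {m1}
  step 2 (b): {m2}
  step 3 (a): no successor for P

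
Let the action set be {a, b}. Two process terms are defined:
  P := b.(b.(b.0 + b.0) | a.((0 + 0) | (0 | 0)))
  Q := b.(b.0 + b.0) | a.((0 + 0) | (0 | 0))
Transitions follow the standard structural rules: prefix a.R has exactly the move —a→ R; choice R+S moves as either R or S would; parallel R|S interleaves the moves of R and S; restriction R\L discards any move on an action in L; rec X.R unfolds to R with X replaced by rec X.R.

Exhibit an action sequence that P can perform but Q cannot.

bbb

P's transition system — 7 states:
  s0 = b.(b.(b.0 + b.0) | a.((0 + 0) | (0 | 0))) :: --b--▸ s1
  s1 = b.(b.0 + b.0) | a.((0 + 0) | (0 | 0)) :: --a--▸ s2, --b--▸ s3
  s2 = b.(b.0 + b.0) | ((0 + 0) | (0 | 0)) :: --b--▸ s4
  s3 = (b.0 + b.0) | a.((0 + 0) | (0 | 0)) :: --a--▸ s4, --b--▸ s5
  s4 = (b.0 + b.0) | ((0 + 0) | (0 | 0)) :: --b--▸ s6
  s5 = 0 | a.((0 + 0) | (0 | 0)) :: --a--▸ s6
  s6 = 0 | ((0 + 0) | (0 | 0)) :: (no moves)
Q's transition system — 6 states:
  t0 = b.(b.0 + b.0) | a.((0 + 0) | (0 | 0)) :: --a--▸ t1, --b--▸ t2
  t1 = b.(b.0 + b.0) | ((0 + 0) | (0 | 0)) :: --b--▸ t3
  t2 = (b.0 + b.0) | a.((0 + 0) | (0 | 0)) :: --a--▸ t3, --b--▸ t4
  t3 = (b.0 + b.0) | ((0 + 0) | (0 | 0)) :: --b--▸ t5
  t4 = 0 | a.((0 + 0) | (0 | 0)) :: --a--▸ t5
  t5 = 0 | ((0 + 0) | (0 | 0)) :: (no moves)
Trace ⟨bbb⟩ through P, begin at {s0}:
  after b @ step 1: {s1}
  after b @ step 2: {s3}
  after b @ step 3: {s5}
  — P admits the full trace.
Trace ⟨bbb⟩ through Q, begin at {t0}:
  after b @ step 1: {t2}
  after b @ step 2: {t4}
  after b @ step 3: ∅  — Q cannot continue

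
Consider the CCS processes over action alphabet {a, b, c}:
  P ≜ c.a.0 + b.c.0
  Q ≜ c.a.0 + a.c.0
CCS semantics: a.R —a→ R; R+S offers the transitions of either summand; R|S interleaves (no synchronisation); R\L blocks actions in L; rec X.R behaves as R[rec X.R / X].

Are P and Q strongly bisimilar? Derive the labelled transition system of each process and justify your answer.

NO

P's transition system — 4 states:
  u0 = c.a.0 + b.c.0 → -b-> u1, -c-> u2
  u1 = c.0 → -c-> u3
  u2 = a.0 → -a-> u3
  u3 = 0 → stopped
Q's transition system — 4 states:
  v0 = c.a.0 + a.c.0 → -a-> v1, -c-> v2
  v1 = c.0 → -c-> v3
  v2 = a.0 → -a-> v3
  v3 = 0 → stopped
Coarsest stable partition (strong bisimilarity classes):
  B0 = {u0}
  B1 = {u1, v1}
  B2 = {u3, v3}
  B3 = {u2, v2}
  B4 = {v0}
u0 ∈ B0, v0 ∈ B4 → different blocks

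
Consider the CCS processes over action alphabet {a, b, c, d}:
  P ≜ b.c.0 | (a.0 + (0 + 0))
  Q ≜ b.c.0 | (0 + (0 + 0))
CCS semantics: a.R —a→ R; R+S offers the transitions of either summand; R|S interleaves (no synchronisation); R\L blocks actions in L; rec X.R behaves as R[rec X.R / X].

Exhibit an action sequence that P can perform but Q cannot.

Reachable graph of P (6 states):
  u0 = b.c.0 | (a.0 + (0 + 0)) :: --a--▸ u1, --b--▸ u2
  u1 = b.c.0 | 0 :: --b--▸ u3
  u2 = c.0 | (a.0 + (0 + 0)) :: --a--▸ u3, --c--▸ u4
  u3 = c.0 | 0 :: --c--▸ u5
  u4 = 0 | (a.0 + (0 + 0)) :: --a--▸ u5
  u5 = 0 | 0 :: ∅
Reachable graph of Q (3 states):
  v0 = b.c.0 | (0 + (0 + 0)) :: --b--▸ v1
  v1 = c.0 | (0 + (0 + 0)) :: --c--▸ v2
  v2 = 0 | (0 + (0 + 0)) :: ∅
Executing a from P (initial set {u0}):
  [1] a ⇒ {u1}
  ✓ P
Executing a from Q (initial set {v0}):
  [1] a ⇒ ∅ (Q stuck)

a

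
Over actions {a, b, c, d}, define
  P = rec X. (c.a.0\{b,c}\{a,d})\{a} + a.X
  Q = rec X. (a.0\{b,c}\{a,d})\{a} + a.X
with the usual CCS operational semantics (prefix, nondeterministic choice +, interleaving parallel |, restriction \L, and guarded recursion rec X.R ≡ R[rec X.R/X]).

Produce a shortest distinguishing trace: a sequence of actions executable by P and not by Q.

c

Reachable graph of P (2 states):
  u0 = rec X. (c.a.0\{b,c}\{a,d})\{a} + a.X | =a=> u0, =c=> u1
  u1 = (a.0\{b,c}\{a,d})\{a} | stopped
Reachable graph of Q (1 states):
  v0 = rec X. (a.0\{b,c}\{a,d})\{a} + a.X | =a=> v0
Trace ⟨c⟩ through P, begin at {u0}:
  after c @ step 1: {u1}
  P completes σ.
Trace ⟨c⟩ through Q, begin at {v0}:
  after c @ step 1: ∅ (Q stuck)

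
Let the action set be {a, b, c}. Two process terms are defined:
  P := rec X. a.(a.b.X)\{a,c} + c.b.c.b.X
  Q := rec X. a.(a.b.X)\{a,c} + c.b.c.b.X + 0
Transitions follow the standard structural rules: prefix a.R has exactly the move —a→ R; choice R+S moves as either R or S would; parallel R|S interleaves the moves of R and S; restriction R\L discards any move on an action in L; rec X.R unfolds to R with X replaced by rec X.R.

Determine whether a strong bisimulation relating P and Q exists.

YES

LTS(P): 5 reachable states
  m0 = rec X. a.(a.b.X)\{a,c} + c.b.c.b.X ⊢ —a→ m1, —c→ m2
  m1 = (a.b.(rec X. a.(a.b.X)\{a,c} + c.b.c.b.X))\{a,c} ⊢ stopped
  m2 = b.c.b.(rec X. a.(a.b.X)\{a,c} + c.b.c.b.X) ⊢ —b→ m3
  m3 = c.b.(rec X. a.(a.b.X)\{a,c} + c.b.c.b.X) ⊢ —c→ m4
  m4 = b.(rec X. a.(a.b.X)\{a,c} + c.b.c.b.X) ⊢ —b→ m0
LTS(Q): 5 reachable states
  n0 = rec X. a.(a.b.X)\{a,c} + c.b.c.b.X + 0 ⊢ —a→ n1, —c→ n2
  n1 = (a.b.(rec X. a.(a.b.X)\{a,c} + c.b.c.b.X + 0))\{a,c} ⊢ stopped
  n2 = b.c.b.(rec X. a.(a.b.X)\{a,c} + c.b.c.b.X + 0) ⊢ —b→ n3
  n3 = c.b.(rec X. a.(a.b.X)\{a,c} + c.b.c.b.X + 0) ⊢ —c→ n4
  n4 = b.(rec X. a.(a.b.X)\{a,c} + c.b.c.b.X + 0) ⊢ —b→ n0
Coarsest stable partition (strong bisimilarity classes):
  B0 = {m0, n0}
  B1 = {m2, n2}
  B2 = {m3, n3}
  B3 = {m4, n4}
  B4 = {m1, n1}
m0 ∈ B0, n0 ∈ B0 → same block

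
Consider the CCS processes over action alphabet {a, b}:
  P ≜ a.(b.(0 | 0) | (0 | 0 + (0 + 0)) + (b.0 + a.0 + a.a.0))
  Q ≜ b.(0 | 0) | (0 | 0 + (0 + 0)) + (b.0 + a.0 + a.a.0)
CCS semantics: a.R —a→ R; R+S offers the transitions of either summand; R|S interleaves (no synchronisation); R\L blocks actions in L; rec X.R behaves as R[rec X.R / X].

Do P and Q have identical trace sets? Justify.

NO — witness ⟨ab⟩

LTS(P): 5 reachable states
  u0 = a.(b.(0 | 0) | (0 | 0 + (0 + 0)) + (b.0 + a.0 + a.a.0)) → --a--▸ u1
  u1 = b.(0 | 0) | (0 | 0 + (0 + 0)) + (b.0 + a.0 + a.a.0) → --a--▸ u2, --a--▸ u3, --b--▸ u2, --b--▸ u4
  u2 = 0 → ·
  u3 = a.0 → --a--▸ u2
  u4 = 0 | 0 | (0 | 0 + (0 + 0)) → ·
LTS(Q): 4 reachable states
  v0 = b.(0 | 0) | (0 | 0 + (0 + 0)) + (b.0 + a.0 + a.a.0) → --a--▸ v1, --a--▸ v2, --b--▸ v1, --b--▸ v3
  v1 = 0 → ·
  v2 = a.0 → --a--▸ v1
  v3 = 0 | 0 | (0 | 0 + (0 + 0)) → ·
Executing ab from P (initial set {u0}):
  step 1 (a): {u1}
  step 2 (b): {u2, u4}
  — P admits the full trace.
Executing ab from Q (initial set {v0}):
  step 1 (a): {v1, v2}
  step 2 (b): ∅ (Q stuck)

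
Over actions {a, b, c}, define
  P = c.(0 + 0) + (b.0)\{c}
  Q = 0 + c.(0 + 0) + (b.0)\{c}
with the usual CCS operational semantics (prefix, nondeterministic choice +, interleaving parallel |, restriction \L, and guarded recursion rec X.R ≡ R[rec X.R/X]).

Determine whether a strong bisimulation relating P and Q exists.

YES

P's transition system — 3 states:
  s0 = c.(0 + 0) + (b.0)\{c} ⊢ ··b··> s1, ··c··> s2
  s1 = 0\{c} ⊢ (no moves)
  s2 = 0 + 0 ⊢ (no moves)
Q's transition system — 3 states:
  t0 = 0 + c.(0 + 0) + (b.0)\{c} ⊢ ··b··> t1, ··c··> t2
  t1 = 0\{c} ⊢ (no moves)
  t2 = 0 + 0 ⊢ (no moves)
Bisimilarity quotient blocks:
  B0 = {s0, t0}
  B1 = {s1, s2, t1, t2}
s0 ∈ B0, t0 ∈ B0 → same block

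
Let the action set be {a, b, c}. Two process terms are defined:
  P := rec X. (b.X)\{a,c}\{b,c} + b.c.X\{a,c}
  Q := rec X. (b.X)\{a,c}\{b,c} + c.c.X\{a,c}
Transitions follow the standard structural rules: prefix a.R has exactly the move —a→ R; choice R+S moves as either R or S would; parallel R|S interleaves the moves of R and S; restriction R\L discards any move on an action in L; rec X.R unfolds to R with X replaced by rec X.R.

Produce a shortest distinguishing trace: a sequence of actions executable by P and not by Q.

P's transition system — 4 states:
  s0 = rec X. (b.X)\{a,c}\{b,c} + b.c.X\{a,c} | -b-> s1
  s1 = c.(rec X. (b.X)\{a,c}\{b,c} + b.c.X\{a,c})\{a,c} | -c-> s2
  s2 = (rec X. (b.X)\{a,c}\{b,c} + b.c.X\{a,c})\{a,c} | -b-> s3
  s3 = (c.(rec X. (b.X)\{a,c}\{b,c} + b.c.X\{a,c})\{a,c})\{a,c} | deadlocked
Q's transition system — 3 states:
  t0 = rec X. (b.X)\{a,c}\{b,c} + c.c.X\{a,c} | -c-> t1
  t1 = c.(rec X. (b.X)\{a,c}\{b,c} + c.c.X\{a,c})\{a,c} | -c-> t2
  t2 = (rec X. (b.X)\{a,c}\{b,c} + c.c.X\{a,c})\{a,c} | deadlocked
Run σ = ⟨b⟩ on P: start {s0}
  step 1 (b): {s1}
  ✓ P
Run σ = ⟨b⟩ on Q: start {t0}
  step 1 (b): ∅ (Q stuck)

b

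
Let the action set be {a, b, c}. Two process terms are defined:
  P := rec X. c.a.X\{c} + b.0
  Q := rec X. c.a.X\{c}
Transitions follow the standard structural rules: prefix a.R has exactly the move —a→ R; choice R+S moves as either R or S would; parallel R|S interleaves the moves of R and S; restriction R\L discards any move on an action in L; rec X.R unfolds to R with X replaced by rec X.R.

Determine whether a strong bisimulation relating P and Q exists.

not bisimilar

P's transition system — 5 states:
  u0 = rec X. c.a.X\{c} + b.0 :: =b=> u1, =c=> u2
  u1 = 0 :: deadlocked
  u2 = a.(rec X. c.a.X\{c} + b.0)\{c} :: =a=> u3
  u3 = (rec X. c.a.X\{c} + b.0)\{c} :: =b=> u4
  u4 = 0\{c} :: deadlocked
Q's transition system — 3 states:
  v0 = rec X. c.a.X\{c} :: =c=> v1
  v1 = a.(rec X. c.a.X\{c})\{c} :: =a=> v2
  v2 = (rec X. c.a.X\{c})\{c} :: deadlocked
Coarsest stable partition (strong bisimilarity classes):
  B0 = {u0}
  B1 = {u2}
  B2 = {u3}
  B3 = {u1, u4, v2}
  B4 = {v0}
  B5 = {v1}
u0 ∈ B0, v0 ∈ B4 → different blocks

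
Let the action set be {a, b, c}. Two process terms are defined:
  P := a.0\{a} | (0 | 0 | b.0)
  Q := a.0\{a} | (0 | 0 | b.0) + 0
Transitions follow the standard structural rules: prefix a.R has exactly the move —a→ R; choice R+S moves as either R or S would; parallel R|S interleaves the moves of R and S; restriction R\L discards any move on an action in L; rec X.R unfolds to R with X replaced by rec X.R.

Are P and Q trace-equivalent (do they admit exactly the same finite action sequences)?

YES

LTS(P): 4 reachable states
  m0 = a.0\{a} | (0 | 0 | b.0) → -a-> m1, -b-> m2
  m1 = 0\{a} | (0 | 0 | b.0) → -b-> m3
  m2 = a.0\{a} | (0 | 0 | 0) → -a-> m3
  m3 = 0\{a} | (0 | 0 | 0) → (no moves)
LTS(Q): 4 reachable states
  n0 = a.0\{a} | (0 | 0 | b.0) + 0 → -a-> n1, -b-> n2
  n1 = 0\{a} | (0 | 0 | b.0) → -b-> n3
  n2 = a.0\{a} | (0 | 0 | 0) → -a-> n3
  n3 = 0\{a} | (0 | 0 | 0) → (no moves)
Partition-refinement fixed point:
  B0 = {m0, n0}
  B1 = {m2, n2}
  B2 = {m3, n3}
  B3 = {m1, n1}
m0 ∈ B0, n0 ∈ B0 → same block
Bisimilar ⇒ trace-equivalent.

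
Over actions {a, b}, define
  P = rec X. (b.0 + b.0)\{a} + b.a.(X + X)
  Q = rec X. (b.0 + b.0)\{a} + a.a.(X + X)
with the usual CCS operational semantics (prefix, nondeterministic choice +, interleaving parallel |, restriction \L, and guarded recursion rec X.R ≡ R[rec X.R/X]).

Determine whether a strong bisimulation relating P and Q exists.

LTS(P): 4 reachable states
  s0 = rec X. (b.0 + b.0)\{a} + b.a.(X + X) :: -b-> s1, -b-> s2
  s1 = 0\{a} :: deadlocked
  s2 = a.((rec X. (b.0 + b.0)\{a} + b.a.(X + X)) + (rec X. (b.0 + b.0)\{a} + b.a.(X + X))) :: -a-> s3
  s3 = (rec X. (b.0 + b.0)\{a} + b.a.(X + X)) + (rec X. (b.0 + b.0)\{a} + b.a.(X + X)) :: -b-> s1, -b-> s2
LTS(Q): 4 reachable states
  t0 = rec X. (b.0 + b.0)\{a} + a.a.(X + X) :: -a-> t1, -b-> t2
  t1 = a.((rec X. (b.0 + b.0)\{a} + a.a.(X + X)) + (rec X. (b.0 + b.0)\{a} + a.a.(X + X))) :: -a-> t3
  t2 = 0\{a} :: deadlocked
  t3 = (rec X. (b.0 + b.0)\{a} + a.a.(X + X)) + (rec X. (b.0 + b.0)\{a} + a.a.(X + X)) :: -a-> t1, -b-> t2
Partition-refinement fixed point:
  B0 = {s0, s3}
  B1 = {s1, t2}
  B2 = {s2}
  B3 = {t0, t3}
  B4 = {t1}
s0 ∈ B0, t0 ∈ B3 → different blocks

P ≁ Q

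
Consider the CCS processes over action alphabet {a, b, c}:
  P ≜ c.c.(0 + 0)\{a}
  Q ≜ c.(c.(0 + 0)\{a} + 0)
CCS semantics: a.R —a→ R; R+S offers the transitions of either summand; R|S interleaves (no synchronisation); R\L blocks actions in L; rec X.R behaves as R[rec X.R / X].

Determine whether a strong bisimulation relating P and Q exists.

P ~ Q

P's transition system — 3 states:
  u0 = c.c.(0 + 0)\{a} | --c--▸ u1
  u1 = c.(0 + 0)\{a} | --c--▸ u2
  u2 = (0 + 0)\{a} | ·
Q's transition system — 3 states:
  v0 = c.(c.(0 + 0)\{a} + 0) | --c--▸ v1
  v1 = c.(0 + 0)\{a} + 0 | --c--▸ v2
  v2 = (0 + 0)\{a} | ·
Coarsest stable partition (strong bisimilarity classes):
  B0 = {u0, v0}
  B1 = {u1, v1}
  B2 = {u2, v2}
u0 ∈ B0, v0 ∈ B0 → same block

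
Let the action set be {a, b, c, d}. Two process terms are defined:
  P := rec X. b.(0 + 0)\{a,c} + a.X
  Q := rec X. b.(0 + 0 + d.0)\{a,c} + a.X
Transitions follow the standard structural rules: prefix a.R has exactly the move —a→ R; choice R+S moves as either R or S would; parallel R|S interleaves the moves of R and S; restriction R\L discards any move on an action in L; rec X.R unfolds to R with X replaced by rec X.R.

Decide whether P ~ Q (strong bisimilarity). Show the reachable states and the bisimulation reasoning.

LTS(P): 2 reachable states
  s0 = rec X. b.(0 + 0)\{a,c} + a.X → -a-> s0, -b-> s1
  s1 = (0 + 0)\{a,c} → ∅
LTS(Q): 3 reachable states
  t0 = rec X. b.(0 + 0 + d.0)\{a,c} + a.X → -a-> t0, -b-> t1
  t1 = (0 + 0 + d.0)\{a,c} → -d-> t2
  t2 = 0\{a,c} → ∅
Bisimilarity quotient blocks:
  B0 = {s0}
  B1 = {s1, t2}
  B2 = {t0}
  B3 = {t1}
s0 ∈ B0, t0 ∈ B2 → different blocks

not bisimilar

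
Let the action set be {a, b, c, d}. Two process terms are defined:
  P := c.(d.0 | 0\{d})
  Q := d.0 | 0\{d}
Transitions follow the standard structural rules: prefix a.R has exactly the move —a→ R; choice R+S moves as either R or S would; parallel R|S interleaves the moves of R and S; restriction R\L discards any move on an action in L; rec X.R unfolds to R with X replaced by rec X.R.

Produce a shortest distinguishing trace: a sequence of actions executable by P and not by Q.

LTS(P): 3 reachable states
  p0 = c.(d.0 | 0\{d}) | --c--▸ p1
  p1 = d.0 | 0\{d} | --d--▸ p2
  p2 = 0 | 0\{d} | ·
LTS(Q): 2 reachable states
  q0 = d.0 | 0\{d} | --d--▸ q1
  q1 = 0 | 0\{d} | ·
Trace ⟨c⟩ through P, begin at {p0}:
  after c @ step 1: {p1}
  ✓ P
Trace ⟨c⟩ through Q, begin at {q0}:
  after c @ step 1: ∅ (Q stuck)

c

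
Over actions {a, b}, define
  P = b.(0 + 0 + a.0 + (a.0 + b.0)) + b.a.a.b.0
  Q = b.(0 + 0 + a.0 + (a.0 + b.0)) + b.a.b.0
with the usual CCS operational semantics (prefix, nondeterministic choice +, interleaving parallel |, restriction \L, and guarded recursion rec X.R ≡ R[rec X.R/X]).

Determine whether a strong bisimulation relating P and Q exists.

not bisimilar

Reachable graph of P (6 states):
  u0 = b.(0 + 0 + a.0 + (a.0 + b.0)) + b.a.a.b.0 ⊢ =b=> u1, =b=> u2
  u1 = 0 + 0 + a.0 + (a.0 + b.0) ⊢ =a=> u3, =b=> u3
  u2 = a.a.b.0 ⊢ =a=> u4
  u3 = 0 ⊢ deadlocked
  u4 = a.b.0 ⊢ =a=> u5
  u5 = b.0 ⊢ =b=> u3
Reachable graph of Q (5 states):
  v0 = b.(0 + 0 + a.0 + (a.0 + b.0)) + b.a.b.0 ⊢ =b=> v1, =b=> v2
  v1 = 0 + 0 + a.0 + (a.0 + b.0) ⊢ =a=> v3, =b=> v3
  v2 = a.b.0 ⊢ =a=> v4
  v3 = 0 ⊢ deadlocked
  v4 = b.0 ⊢ =b=> v3
Coarsest stable partition (strong bisimilarity classes):
  B0 = {u0}
  B1 = {u2}
  B2 = {u4, v2}
  B3 = {u5, v4}
  B4 = {u3, v3}
  B5 = {u1, v1}
  B6 = {v0}
u0 ∈ B0, v0 ∈ B6 → different blocks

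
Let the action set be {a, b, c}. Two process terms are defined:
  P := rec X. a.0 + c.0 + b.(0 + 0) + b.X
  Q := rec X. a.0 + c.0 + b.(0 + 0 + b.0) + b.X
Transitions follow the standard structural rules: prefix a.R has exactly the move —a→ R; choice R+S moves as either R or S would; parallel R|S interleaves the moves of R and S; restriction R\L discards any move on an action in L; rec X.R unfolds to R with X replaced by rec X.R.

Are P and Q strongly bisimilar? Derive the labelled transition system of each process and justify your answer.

not bisimilar

Reachable graph of P (3 states):
  u0 = rec X. a.0 + c.0 + b.(0 + 0) + b.X ⊢ —a→ u1, —b→ u0, —b→ u2, —c→ u1
  u1 = 0 ⊢ stopped
  u2 = 0 + 0 ⊢ stopped
Reachable graph of Q (3 states):
  v0 = rec X. a.0 + c.0 + b.(0 + 0 + b.0) + b.X ⊢ —a→ v1, —b→ v0, —b→ v2, —c→ v1
  v1 = 0 ⊢ stopped
  v2 = 0 + 0 + b.0 ⊢ —b→ v1
Partition-refinement fixed point:
  B0 = {u0}
  B1 = {u1, u2, v1}
  B2 = {v0}
  B3 = {v2}
u0 ∈ B0, v0 ∈ B2 → different blocks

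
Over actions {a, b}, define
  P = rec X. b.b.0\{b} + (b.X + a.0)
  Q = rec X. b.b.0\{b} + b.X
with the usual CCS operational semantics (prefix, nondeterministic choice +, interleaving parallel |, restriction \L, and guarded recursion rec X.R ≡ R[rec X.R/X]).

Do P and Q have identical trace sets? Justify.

traces(P) ≠ traces(Q) — witness ⟨a⟩

P's transition system — 4 states:
  p0 = rec X. b.b.0\{b} + (b.X + a.0) | --a--▸ p1, --b--▸ p0, --b--▸ p2
  p1 = 0 | stopped
  p2 = b.0\{b} | --b--▸ p3
  p3 = 0\{b} | stopped
Q's transition system — 3 states:
  q0 = rec X. b.b.0\{b} + b.X | --b--▸ q0, --b--▸ q1
  q1 = b.0\{b} | --b--▸ q2
  q2 = 0\{b} | stopped
Trace ⟨a⟩ through P, begin at {p0}:
  step 1 (a): {p1}
  — P admits the full trace.
Trace ⟨a⟩ through Q, begin at {q0}:
  step 1 (a): no successor for Q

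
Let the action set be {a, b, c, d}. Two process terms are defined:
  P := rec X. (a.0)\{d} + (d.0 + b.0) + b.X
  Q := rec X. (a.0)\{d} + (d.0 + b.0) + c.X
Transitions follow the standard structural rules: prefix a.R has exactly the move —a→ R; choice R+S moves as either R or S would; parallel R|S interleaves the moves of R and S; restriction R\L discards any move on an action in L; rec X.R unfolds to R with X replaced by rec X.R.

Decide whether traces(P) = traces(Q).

LTS(P): 3 reachable states
  p0 = rec X. (a.0)\{d} + (d.0 + b.0) + b.X → =a=> p1, =b=> p0, =b=> p2, =d=> p2
  p1 = 0\{d} → ∅
  p2 = 0 → ∅
LTS(Q): 3 reachable states
  q0 = rec X. (a.0)\{d} + (d.0 + b.0) + c.X → =a=> q1, =b=> q2, =c=> q0, =d=> q2
  q1 = 0\{d} → ∅
  q2 = 0 → ∅
Executing ba from P (initial set {p0}):
  after b @ step 1: {p0, p2}
  after a @ step 2: {p1}
  — P admits the full trace.
Executing ba from Q (initial set {q0}):
  after b @ step 1: {q2}
  after a @ step 2: no successor for Q

trace-distinct — witness ⟨ba⟩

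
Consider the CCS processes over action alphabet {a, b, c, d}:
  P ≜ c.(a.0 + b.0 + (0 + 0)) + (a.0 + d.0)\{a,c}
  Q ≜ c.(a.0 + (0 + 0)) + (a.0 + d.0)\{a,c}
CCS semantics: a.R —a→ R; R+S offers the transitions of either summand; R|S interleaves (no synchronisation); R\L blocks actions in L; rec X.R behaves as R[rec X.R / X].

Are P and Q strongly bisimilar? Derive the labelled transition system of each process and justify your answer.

Reachable graph of P (4 states):
  s0 = c.(a.0 + b.0 + (0 + 0)) + (a.0 + d.0)\{a,c} :: ··c··> s1, ··d··> s2
  s1 = a.0 + b.0 + (0 + 0) :: ··a··> s3, ··b··> s3
  s2 = 0\{a,c} :: ∅
  s3 = 0 :: ∅
Reachable graph of Q (4 states):
  t0 = c.(a.0 + (0 + 0)) + (a.0 + d.0)\{a,c} :: ··c··> t1, ··d··> t2
  t1 = a.0 + (0 + 0) :: ··a··> t3
  t2 = 0\{a,c} :: ∅
  t3 = 0 :: ∅
Coarsest stable partition (strong bisimilarity classes):
  B0 = {s0}
  B1 = {s1}
  B2 = {s2, s3, t2, t3}
  B3 = {t0}
  B4 = {t1}
s0 ∈ B0, t0 ∈ B3 → different blocks

P ≁ Q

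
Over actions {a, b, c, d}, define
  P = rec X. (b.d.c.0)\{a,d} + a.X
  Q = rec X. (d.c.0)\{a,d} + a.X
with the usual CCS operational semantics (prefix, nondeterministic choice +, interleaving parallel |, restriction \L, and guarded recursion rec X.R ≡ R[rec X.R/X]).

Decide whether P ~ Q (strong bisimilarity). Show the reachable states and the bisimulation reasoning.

Reachable graph of P (2 states):
  s0 = rec X. (b.d.c.0)\{a,d} + a.X → =a=> s0, =b=> s1
  s1 = (d.c.0)\{a,d} → (no moves)
Reachable graph of Q (1 states):
  t0 = rec X. (d.c.0)\{a,d} + a.X → =a=> t0
Coarsest stable partition (strong bisimilarity classes):
  B0 = {s0}
  B1 = {s1}
  B2 = {t0}
s0 ∈ B0, t0 ∈ B2 → different blocks

P ≁ Q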